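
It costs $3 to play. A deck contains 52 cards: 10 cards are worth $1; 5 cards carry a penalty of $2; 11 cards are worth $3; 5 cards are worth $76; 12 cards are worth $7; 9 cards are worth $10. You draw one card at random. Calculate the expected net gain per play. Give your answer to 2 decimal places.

E[payout] = (10/52)·1 + (5/52)·(-2) + (11/52)·3 + (5/52)·76 + (12/52)·7 + (9/52)·10 = 587/52
Expected profit = 587/52 − 3 = 431/52 ≈ $8.29

$8.29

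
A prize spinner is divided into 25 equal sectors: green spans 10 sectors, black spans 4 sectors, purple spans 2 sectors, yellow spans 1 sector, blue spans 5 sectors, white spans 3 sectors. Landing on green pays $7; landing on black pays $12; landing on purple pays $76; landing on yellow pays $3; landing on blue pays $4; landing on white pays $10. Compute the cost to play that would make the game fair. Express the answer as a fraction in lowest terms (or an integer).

323/25 dollars

E[payout] = (10/25)·7 + (4/25)·12 + (2/25)·76 + (1/25)·3 + (5/25)·4 + (3/25)·10 = 323/25
Fair fee = E[payout] = 323/25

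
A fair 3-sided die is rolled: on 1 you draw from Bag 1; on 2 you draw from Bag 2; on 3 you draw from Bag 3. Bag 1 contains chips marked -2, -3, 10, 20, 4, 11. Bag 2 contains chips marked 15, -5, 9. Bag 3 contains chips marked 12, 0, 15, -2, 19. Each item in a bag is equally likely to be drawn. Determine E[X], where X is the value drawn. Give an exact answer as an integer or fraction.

109/15

E[X | Bag 1] = (-2 − 3 + 10 + 20 + 4 + 11)/6 = 20/3
E[X | Bag 2] = (15 − 5 + 9)/3 = 19/3
E[X | Bag 3] = (12 + 0 + 15 − 2 + 19)/5 = 44/5
E[X] = (1/3)·20/3 + (1/3)·19/3 + (1/3)·44/5 = 109/15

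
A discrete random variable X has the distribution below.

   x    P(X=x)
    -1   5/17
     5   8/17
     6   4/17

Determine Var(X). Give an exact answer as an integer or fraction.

E[X] = (5/17)·(-1) + (8/17)·5 + (4/17)·6 = 59/17
E[X²] = (5/17)·1 + (8/17)·25 + (4/17)·36 = 349/17
Var(X) = 349/17 − (59/17)² = 2452/289

2452/289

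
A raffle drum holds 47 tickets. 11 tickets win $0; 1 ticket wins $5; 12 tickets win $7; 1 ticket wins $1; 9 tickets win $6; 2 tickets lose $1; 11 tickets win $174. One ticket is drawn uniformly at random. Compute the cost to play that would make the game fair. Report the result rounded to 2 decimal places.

$43.74

E[payout] = (11/47)·0 + (1/47)·5 + (12/47)·7 + (1/47)·1 + (9/47)·6 + (2/47)·(-1) + (11/47)·174 = 2056/47
Fair fee = E[payout] = 2056/47 ≈ $43.74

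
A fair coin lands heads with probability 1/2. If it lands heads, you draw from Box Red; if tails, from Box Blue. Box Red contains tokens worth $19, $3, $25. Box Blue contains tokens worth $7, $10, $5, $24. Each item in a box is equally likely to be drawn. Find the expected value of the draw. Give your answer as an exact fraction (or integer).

163/12 dollars

E[X | Box Red] = (19 + 3 + 25)/3 = 47/3
E[X | Box Blue] = (7 + 10 + 5 + 24)/4 = 23/2
E[X] = (1/2)·47/3 + (1/2)·23/2 = 163/12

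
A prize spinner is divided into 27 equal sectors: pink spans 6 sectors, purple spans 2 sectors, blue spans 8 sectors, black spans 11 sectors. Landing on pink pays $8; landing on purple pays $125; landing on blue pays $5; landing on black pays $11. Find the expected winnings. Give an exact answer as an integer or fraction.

$17

E[payout] = (6/27)·8 + (2/27)·125 + (8/27)·5 + (11/27)·11 = 17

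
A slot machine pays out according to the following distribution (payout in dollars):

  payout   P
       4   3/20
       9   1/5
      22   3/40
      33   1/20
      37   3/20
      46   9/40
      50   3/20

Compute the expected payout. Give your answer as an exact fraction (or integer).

291/10 dollars

E[X] = (3/20)·4 + (1/5)·9 + (3/40)·22 + (1/20)·33 + (3/20)·37 + (9/40)·46 + (3/20)·50
     = 291/10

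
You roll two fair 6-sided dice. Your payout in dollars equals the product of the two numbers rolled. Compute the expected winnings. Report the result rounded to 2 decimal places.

$12.25

Distribution of the product of the two numbers rolled: 1 w.p. 1/36, 2 w.p. 1/18, 3 w.p. 1/18, 4 w.p. 1/12, 5 w.p. 1/18, 6 w.p. 1/9, …
E[payout] = (1/36)·1 + (1/18)·2 + (1/18)·3 + (1/12)·4 + (1/18)·5 + (1/9)·6 + (1/18)·8 + (1/36)·9 + (1/18)·10 + (1/9)·12 + (1/18)·15 + (1/36)·16 + (1/18)·18 + (1/18)·20 + (1/18)·24 + (1/36)·25 + (1/18)·30 + (1/36)·36 = 49/4
≈ $12.25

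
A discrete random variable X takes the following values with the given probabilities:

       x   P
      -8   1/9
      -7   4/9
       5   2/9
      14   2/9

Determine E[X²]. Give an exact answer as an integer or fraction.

E[X²] = (1/9)·64 + (4/9)·49 + (2/9)·25 + (2/9)·196
     = 78

78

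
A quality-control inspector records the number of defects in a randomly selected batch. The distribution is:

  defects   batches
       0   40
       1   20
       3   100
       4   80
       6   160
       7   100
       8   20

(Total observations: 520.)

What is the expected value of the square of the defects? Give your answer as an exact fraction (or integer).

Total = 520, so P(defects=0) = 40/520, etc.
E[X²] = (1/13)·0 + (1/26)·1 + (5/26)·9 + (2/13)·16 + (4/13)·36 + (5/26)·49 + (1/26)·64
     = 707/26

707/26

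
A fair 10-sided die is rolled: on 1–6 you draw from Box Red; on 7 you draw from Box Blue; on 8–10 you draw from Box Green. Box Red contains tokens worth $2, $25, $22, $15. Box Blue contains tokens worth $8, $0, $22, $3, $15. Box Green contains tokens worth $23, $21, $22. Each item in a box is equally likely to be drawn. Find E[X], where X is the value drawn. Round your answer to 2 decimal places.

E[X | Box Red] = (2 + 25 + 22 + 15)/4 = 16
E[X | Box Blue] = (8 + 0 + 22 + 3 + 15)/5 = 48/5
E[X | Box Green] = (23 + 21 + 22)/3 = 22
E[X] = (3/5)·16 + (1/10)·48/5 + (3/10)·22 = 429/25 ≈ 17.16

$17.16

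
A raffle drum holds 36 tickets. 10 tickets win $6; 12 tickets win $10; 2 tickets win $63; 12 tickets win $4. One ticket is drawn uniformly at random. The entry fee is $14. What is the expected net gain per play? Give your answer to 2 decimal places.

E[payout] = (10/36)·6 + (12/36)·10 + (2/36)·63 + (12/36)·4 = 59/6
Expected profit = 59/6 − 14 = -25/6 ≈ -$4.17

-$4.17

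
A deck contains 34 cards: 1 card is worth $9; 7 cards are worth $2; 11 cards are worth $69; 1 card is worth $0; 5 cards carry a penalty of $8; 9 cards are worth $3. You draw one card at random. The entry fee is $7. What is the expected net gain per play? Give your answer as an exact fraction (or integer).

531/34 dollars

E[payout] = (1/34)·9 + (7/34)·2 + (11/34)·69 + (1/34)·0 + (5/34)·(-8) + (9/34)·3 = 769/34
Expected profit = 769/34 − 7 = 531/34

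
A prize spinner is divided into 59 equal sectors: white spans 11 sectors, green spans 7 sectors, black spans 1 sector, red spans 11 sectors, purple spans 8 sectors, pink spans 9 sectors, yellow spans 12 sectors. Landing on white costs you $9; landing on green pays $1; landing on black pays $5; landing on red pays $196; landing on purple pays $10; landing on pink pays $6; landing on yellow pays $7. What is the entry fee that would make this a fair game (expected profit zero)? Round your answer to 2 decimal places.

$38.76

E[payout] = (11/59)·(-9) + (7/59)·1 + (1/59)·5 + (11/59)·196 + (8/59)·10 + (9/59)·6 + (12/59)·7 = 2287/59
Fair fee = E[payout] = 2287/59 ≈ $38.76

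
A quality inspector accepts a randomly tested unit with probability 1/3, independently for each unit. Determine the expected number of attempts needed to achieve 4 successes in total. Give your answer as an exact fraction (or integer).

By linearity (sum of 4 independent geometric waits), E[trials] = 4/p = 4/(1/3) = 12.

12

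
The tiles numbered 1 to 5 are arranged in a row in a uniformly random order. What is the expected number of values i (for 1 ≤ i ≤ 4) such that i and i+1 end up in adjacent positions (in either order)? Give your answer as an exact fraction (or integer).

For each i ∈ {1,…,4}, let Xᵢ = 1 if i and i+1 are adjacent. P(Xᵢ=1) = 2·(5−1)!/5! = 2/5.
By linearity, E[ΣXᵢ] = (4)·(2/5) = 8/5.

8/5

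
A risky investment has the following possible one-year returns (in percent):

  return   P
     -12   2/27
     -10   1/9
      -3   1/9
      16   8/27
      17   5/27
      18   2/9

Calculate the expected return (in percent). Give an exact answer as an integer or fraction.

E[X] = (2/27)·(-12) + (1/9)·(-10) + (1/9)·(-3) + (8/27)·16 + (5/27)·17 + (2/9)·18
     = 86/9

86/9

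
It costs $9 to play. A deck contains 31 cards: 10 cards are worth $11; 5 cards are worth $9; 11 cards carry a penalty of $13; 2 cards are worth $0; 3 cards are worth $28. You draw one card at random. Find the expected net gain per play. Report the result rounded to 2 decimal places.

E[payout] = (10/31)·11 + (5/31)·9 + (11/31)·(-13) + (2/31)·0 + (3/31)·28 = 96/31
Expected profit = 96/31 − 9 = -183/31 ≈ -$5.90

-$5.90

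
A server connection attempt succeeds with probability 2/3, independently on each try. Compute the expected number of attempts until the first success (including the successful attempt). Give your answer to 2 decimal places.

1.50

For a geometric distribution, E[trials] = 1/p = 1/(2/3) = 3/2.
≈ 1.50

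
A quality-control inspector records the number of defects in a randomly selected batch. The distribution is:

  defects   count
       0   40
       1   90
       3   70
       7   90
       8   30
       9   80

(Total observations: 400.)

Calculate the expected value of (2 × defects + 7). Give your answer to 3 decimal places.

16.450

Total = 400, so P(defects=0) = 40/400, etc.
E[2x+7] = (1/10)·7 + (9/40)·9 + (7/40)·13 + (9/40)·21 + (3/40)·23 + (1/5)·25
     = 329/20 ≈ 16.450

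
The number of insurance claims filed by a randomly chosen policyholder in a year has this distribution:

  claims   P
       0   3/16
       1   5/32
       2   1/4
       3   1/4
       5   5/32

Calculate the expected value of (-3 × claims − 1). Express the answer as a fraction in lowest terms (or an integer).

E[-3x-1] = (3/16)·(-1) + (5/32)·(-4) + (1/4)·(-7) + (1/4)·(-10) + (5/32)·(-16)
     = -121/16

-121/16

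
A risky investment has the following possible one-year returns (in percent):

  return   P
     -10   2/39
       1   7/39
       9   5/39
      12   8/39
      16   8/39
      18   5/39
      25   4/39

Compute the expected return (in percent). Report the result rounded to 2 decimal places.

11.44

E[X] = (2/39)·(-10) + (7/39)·1 + (5/39)·9 + (8/39)·12 + (8/39)·16 + (5/39)·18 + (4/39)·25
     = 446/39 ≈ 11.44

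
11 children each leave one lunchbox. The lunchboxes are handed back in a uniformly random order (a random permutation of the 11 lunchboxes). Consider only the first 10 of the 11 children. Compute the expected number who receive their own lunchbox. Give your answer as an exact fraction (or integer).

10/11

Let Xᵢ = 1 if person i gets their own lunchbox. For each i, P(Xᵢ=1) = 1/11.
By linearity of expectation, E[X₁+…+X_10] = 10·(1/11) = 10/11.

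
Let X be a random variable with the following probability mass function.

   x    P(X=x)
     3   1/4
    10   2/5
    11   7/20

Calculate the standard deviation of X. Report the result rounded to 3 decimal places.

E[X] = 43/5, E[X²] = 423/5
Var(X) = E[X²] − (E[X])² = 423/5 − 1849/25 = 266/25
SD(X) = √(266/25) ≈ 3.262

3.262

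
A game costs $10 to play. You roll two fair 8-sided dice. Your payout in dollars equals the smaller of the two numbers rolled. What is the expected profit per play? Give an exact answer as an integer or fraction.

-109/16 dollars

Distribution of the smaller of the two numbers rolled: 1 w.p. 15/64, 2 w.p. 13/64, 3 w.p. 11/64, 4 w.p. 9/64, 5 w.p. 7/64, 6 w.p. 5/64, …
E[payout] = (15/64)·1 + (13/64)·2 + (11/64)·3 + (9/64)·4 + (7/64)·5 + (5/64)·6 + (3/64)·7 + (1/64)·8 = 51/16
Expected profit = 51/16 − 10 = -109/16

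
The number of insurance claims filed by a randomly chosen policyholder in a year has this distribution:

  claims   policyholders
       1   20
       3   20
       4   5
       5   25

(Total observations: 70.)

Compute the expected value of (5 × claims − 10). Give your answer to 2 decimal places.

Total = 70, so P(claims=1) = 20/70, etc.
E[5x-10] = (2/7)·(-5) + (2/7)·5 + (1/14)·10 + (5/14)·15
     = 85/14 ≈ 6.07

6.07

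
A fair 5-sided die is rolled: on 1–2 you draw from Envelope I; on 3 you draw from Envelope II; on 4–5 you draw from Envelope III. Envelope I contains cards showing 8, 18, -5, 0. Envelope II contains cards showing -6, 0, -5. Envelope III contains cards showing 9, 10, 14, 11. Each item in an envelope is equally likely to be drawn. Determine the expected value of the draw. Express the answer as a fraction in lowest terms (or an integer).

E[X | Envelope I] = (8 + 18 − 5 + 0)/4 = 21/4
E[X | Envelope II] = (-6 + 0 − 5)/3 = -11/3
E[X | Envelope III] = (9 + 10 + 14 + 11)/4 = 11
E[X] = (2/5)·21/4 + (1/5)·(-11/3) + (2/5)·11 = 173/30

173/30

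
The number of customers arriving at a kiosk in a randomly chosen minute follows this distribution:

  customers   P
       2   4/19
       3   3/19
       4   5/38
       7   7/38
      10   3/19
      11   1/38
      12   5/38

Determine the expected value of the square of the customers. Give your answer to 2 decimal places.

E[X²] = (4/19)·4 + (3/19)·9 + (5/38)·16 + (7/38)·49 + (3/19)·100 + (1/38)·121 + (5/38)·144
     = 975/19 ≈ 51.32

51.32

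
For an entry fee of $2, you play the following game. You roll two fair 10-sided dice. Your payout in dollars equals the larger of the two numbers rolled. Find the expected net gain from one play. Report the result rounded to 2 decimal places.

$5.15

Distribution of the larger of the two numbers rolled: 1 w.p. 1/100, 2 w.p. 3/100, 3 w.p. 1/20, 4 w.p. 7/100, 5 w.p. 9/100, 6 w.p. 11/100, …
E[payout] = (1/100)·1 + (3/100)·2 + (1/20)·3 + (7/100)·4 + (9/100)·5 + (11/100)·6 + (13/100)·7 + (3/20)·8 + (17/100)·9 + (19/100)·10 = 143/20
Expected profit = 143/20 − 2 = 103/20 ≈ $5.15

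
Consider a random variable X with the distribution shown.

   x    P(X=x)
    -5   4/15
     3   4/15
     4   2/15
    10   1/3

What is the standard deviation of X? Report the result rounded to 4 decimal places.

E[X] = 10/3, E[X²] = 668/15
Var(X) = E[X²] − (E[X])² = 668/15 − 100/9 = 1504/45
SD(X) = √(1504/45) ≈ 5.7812

5.7812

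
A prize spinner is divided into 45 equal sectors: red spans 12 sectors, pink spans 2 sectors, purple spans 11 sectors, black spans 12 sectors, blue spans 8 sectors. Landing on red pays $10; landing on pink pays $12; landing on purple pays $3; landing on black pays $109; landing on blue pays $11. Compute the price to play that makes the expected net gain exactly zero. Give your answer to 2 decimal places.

E[payout] = (12/45)·10 + (2/45)·12 + (11/45)·3 + (12/45)·109 + (8/45)·11 = 1573/45
Fair fee = E[payout] = 1573/45 ≈ $34.96

$34.96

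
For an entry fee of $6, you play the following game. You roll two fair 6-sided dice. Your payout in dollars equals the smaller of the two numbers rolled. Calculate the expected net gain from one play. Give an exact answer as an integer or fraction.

-125/36 dollars

Distribution of the smaller of the two numbers rolled: 1 w.p. 11/36, 2 w.p. 1/4, 3 w.p. 7/36, 4 w.p. 5/36, 5 w.p. 1/12, 6 w.p. 1/36
E[payout] = (11/36)·1 + (1/4)·2 + (7/36)·3 + (5/36)·4 + (1/12)·5 + (1/36)·6 = 91/36
Expected profit = 91/36 − 6 = -125/36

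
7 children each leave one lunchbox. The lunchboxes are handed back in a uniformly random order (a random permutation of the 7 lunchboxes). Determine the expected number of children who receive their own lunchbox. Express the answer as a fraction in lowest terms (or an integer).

Let Xᵢ = 1 if person i gets their own lunchbox. For each i, P(Xᵢ=1) = 1/7.
By linearity of expectation, E[X₁+…+X_7] = 7·(1/7) = 1.

1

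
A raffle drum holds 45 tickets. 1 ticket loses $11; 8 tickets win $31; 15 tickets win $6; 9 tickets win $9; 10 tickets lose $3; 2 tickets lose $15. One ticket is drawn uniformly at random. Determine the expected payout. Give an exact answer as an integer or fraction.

116/15 dollars

E[payout] = (1/45)·(-11) + (8/45)·31 + (15/45)·6 + (9/45)·9 + (10/45)·(-3) + (2/45)·(-15) = 116/15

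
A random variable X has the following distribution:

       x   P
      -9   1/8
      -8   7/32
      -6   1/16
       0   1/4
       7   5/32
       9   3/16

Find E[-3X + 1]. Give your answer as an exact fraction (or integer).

E[-3x+1] = (1/8)·28 + (7/32)·25 + (1/16)·19 + (1/4)·1 + (5/32)·(-20) + (3/16)·(-26)
     = 77/32

77/32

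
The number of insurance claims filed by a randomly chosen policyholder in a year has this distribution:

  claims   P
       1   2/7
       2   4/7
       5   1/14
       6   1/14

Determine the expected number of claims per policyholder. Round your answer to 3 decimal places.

2.214

E[X] = (2/7)·1 + (4/7)·2 + (1/14)·5 + (1/14)·6
     = 31/14 ≈ 2.214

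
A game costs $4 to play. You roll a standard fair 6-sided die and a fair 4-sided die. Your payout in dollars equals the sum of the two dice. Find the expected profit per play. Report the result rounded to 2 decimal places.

$2.00

Distribution of the sum of the two dice: 2 w.p. 1/24, 3 w.p. 1/12, 4 w.p. 1/8, 5 w.p. 1/6, 6 w.p. 1/6, 7 w.p. 1/6, …
E[payout] = (1/24)·2 + (1/12)·3 + (1/8)·4 + (1/6)·5 + (1/6)·6 + (1/6)·7 + (1/8)·8 + (1/12)·9 + (1/24)·10 = 6
Expected profit = 6 − 4 = 2 ≈ $2.00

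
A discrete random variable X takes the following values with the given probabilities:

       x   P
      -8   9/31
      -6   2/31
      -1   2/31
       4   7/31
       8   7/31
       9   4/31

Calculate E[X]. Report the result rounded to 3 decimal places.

E[X] = (9/31)·(-8) + (2/31)·(-6) + (2/31)·(-1) + (7/31)·4 + (7/31)·8 + (4/31)·9
     = 34/31 ≈ 1.097

1.097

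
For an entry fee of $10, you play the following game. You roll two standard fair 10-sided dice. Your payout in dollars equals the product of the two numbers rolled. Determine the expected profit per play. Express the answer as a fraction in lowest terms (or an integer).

Distribution of the product of the two numbers rolled: 1 w.p. 1/100, 2 w.p. 1/50, 3 w.p. 1/50, 4 w.p. 3/100, 5 w.p. 1/50, 6 w.p. 1/25, …
E[payout] = (1/100)·1 + (1/50)·2 + (1/50)·3 + (3/100)·4 + (1/50)·5 + (1/25)·6 + (1/50)·7 + (1/25)·8 + (3/100)·9 + (1/25)·10 + (1/25)·12 + (1/50)·14 + (1/50)·15 + (3/100)·16 + (1/25)·18 + (1/25)·20 + (1/50)·21 + (1/25)·24 + (1/100)·25 + (1/50)·27 + (1/50)·28 + (1/25)·30 + (1/50)·32 + (1/50)·35 + (3/100)·36 + (1/25)·40 + (1/50)·42 + (1/50)·45 + (1/50)·48 + (1/100)·49 + (1/50)·50 + (1/50)·54 + (1/50)·56 + (1/50)·60 + (1/50)·63 + (1/100)·64 + (1/50)·70 + (1/50)·72 + (1/50)·80 + (1/100)·81 + (1/50)·90 + (1/100)·100 = 121/4
Expected profit = 121/4 − 10 = 81/4

81/4 dollars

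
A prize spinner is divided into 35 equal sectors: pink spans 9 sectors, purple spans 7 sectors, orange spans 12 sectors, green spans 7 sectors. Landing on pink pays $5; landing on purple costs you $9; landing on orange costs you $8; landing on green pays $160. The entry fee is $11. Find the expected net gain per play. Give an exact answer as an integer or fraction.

621/35 dollars

E[payout] = (9/35)·5 + (7/35)·(-9) + (12/35)·(-8) + (7/35)·160 = 1006/35
Expected profit = 1006/35 − 11 = 621/35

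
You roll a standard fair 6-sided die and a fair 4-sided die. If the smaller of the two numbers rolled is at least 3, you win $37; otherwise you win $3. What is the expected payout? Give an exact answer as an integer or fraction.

43/3 dollars

E[payout] = (2/3)·3 + (1/3)·37 = 43/3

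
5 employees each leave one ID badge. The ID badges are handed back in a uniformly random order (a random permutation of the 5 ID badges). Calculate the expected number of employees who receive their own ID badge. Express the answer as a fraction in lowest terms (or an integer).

Let Xᵢ = 1 if person i gets their own ID badge. For each i, P(Xᵢ=1) = 1/5.
By linearity of expectation, E[X₁+…+X_5] = 5·(1/5) = 1.

1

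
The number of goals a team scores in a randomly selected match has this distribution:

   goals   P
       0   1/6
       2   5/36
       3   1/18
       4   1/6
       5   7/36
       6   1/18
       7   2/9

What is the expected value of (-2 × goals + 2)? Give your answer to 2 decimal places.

-5.94

E[-2x+2] = (1/6)·2 + (5/36)·(-2) + (1/18)·(-4) + (1/6)·(-6) + (7/36)·(-8) + (1/18)·(-10) + (2/9)·(-12)
     = -107/18 ≈ -5.94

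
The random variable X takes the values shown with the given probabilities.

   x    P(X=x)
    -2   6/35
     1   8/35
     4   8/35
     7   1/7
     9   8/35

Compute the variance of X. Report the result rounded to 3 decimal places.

E[X] = (6/35)·(-2) + (8/35)·1 + (8/35)·4 + (1/7)·7 + (8/35)·9 = 27/7
E[X²] = (6/35)·4 + (8/35)·1 + (8/35)·16 + (1/7)·49 + (8/35)·81 = 1053/35
Var(X) = 1053/35 − (27/7)² = 3726/245 ≈ 15.208

15.208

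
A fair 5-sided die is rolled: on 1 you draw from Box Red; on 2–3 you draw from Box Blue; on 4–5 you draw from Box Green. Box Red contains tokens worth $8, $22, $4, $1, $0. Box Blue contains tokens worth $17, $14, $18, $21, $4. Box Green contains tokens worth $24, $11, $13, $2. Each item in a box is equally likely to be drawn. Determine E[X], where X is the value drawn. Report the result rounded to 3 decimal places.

E[X | Box Red] = (8 + 22 + 4 + 1 + 0)/5 = 7
E[X | Box Blue] = (17 + 14 + 18 + 21 + 4)/5 = 74/5
E[X | Box Green] = (24 + 11 + 13 + 2)/4 = 25/2
E[X] = (1/5)·7 + (2/5)·74/5 + (2/5)·25/2 = 308/25 ≈ 12.320

$12.320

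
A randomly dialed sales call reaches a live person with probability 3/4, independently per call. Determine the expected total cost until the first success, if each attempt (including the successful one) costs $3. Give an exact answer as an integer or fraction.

E[#attempts] = 1/p = 4/3; E[cost] = 3·4/3 = 4.

$4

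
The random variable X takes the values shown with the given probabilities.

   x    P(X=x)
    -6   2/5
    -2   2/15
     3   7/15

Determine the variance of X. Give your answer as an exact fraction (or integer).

3944/225

E[X] = (2/5)·(-6) + (2/15)·(-2) + (7/15)·3 = -19/15
E[X²] = (2/5)·36 + (2/15)·4 + (7/15)·9 = 287/15
Var(X) = 287/15 − (-19/15)² = 3944/225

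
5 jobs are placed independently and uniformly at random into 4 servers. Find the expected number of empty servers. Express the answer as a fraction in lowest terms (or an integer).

Let Xⱼ=1 if server j is empty. P(Xⱼ=1) = ((4-1)/4)^5 = 243/1024.
By linearity, E[#empty] = 4·243/1024 = 243/256.

243/256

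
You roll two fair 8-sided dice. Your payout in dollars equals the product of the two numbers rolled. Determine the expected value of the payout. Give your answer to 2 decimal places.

$20.25

Distribution of the product of the two numbers rolled: 1 w.p. 1/64, 2 w.p. 1/32, 3 w.p. 1/32, 4 w.p. 3/64, 5 w.p. 1/32, 6 w.p. 1/16, …
E[payout] = (1/64)·1 + (1/32)·2 + (1/32)·3 + (3/64)·4 + (1/32)·5 + (1/16)·6 + (1/32)·7 + (1/16)·8 + (1/64)·9 + (1/32)·10 + (1/16)·12 + (1/32)·14 + (1/32)·15 + (3/64)·16 + (1/32)·18 + (1/32)·20 + (1/32)·21 + (1/16)·24 + (1/64)·25 + (1/32)·28 + (1/32)·30 + (1/32)·32 + (1/32)·35 + (1/64)·36 + (1/32)·40 + (1/32)·42 + (1/32)·48 + (1/64)·49 + (1/32)·56 + (1/64)·64 = 81/4
≈ $20.25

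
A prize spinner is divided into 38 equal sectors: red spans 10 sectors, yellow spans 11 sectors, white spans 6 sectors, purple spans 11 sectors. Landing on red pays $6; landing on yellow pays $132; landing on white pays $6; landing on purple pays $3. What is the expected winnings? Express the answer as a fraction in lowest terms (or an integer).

E[payout] = (10/38)·6 + (11/38)·132 + (6/38)·6 + (11/38)·3 = 1581/38

1581/38 dollars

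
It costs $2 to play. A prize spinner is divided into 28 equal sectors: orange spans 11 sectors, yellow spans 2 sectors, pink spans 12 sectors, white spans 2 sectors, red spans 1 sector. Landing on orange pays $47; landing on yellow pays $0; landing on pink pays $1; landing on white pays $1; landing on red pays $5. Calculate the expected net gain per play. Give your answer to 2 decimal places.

$17.14

E[payout] = (11/28)·47 + (2/28)·0 + (12/28)·1 + (2/28)·1 + (1/28)·5 = 134/7
Expected profit = 134/7 − 2 = 120/7 ≈ $17.14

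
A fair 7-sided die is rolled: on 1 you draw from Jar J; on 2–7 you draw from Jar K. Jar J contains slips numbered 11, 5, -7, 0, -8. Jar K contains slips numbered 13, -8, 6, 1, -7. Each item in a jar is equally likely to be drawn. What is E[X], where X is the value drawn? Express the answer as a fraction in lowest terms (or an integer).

E[X | Jar J] = (11 + 5 − 7 + 0 − 8)/5 = 1/5
E[X | Jar K] = (13 − 8 + 6 + 1 − 7)/5 = 1
E[X] = (1/7)·1/5 + (6/7)·1 = 31/35

31/35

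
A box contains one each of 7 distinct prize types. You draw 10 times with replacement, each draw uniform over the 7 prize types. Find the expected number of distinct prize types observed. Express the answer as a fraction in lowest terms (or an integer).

Let Xⱼ=1 if type j appears at least once. P(Xⱼ=1) = 1 − ((7−1)/7)^10 = 222009073/282475249.
E[#distinct] = 7·222009073/282475249 = 222009073/40353607.

222009073/40353607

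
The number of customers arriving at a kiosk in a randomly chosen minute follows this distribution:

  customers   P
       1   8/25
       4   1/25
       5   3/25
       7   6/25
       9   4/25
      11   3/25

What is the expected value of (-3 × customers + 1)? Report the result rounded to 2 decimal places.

-15.56

E[-3x+1] = (8/25)·(-2) + (1/25)·(-11) + (3/25)·(-14) + (6/25)·(-20) + (4/25)·(-26) + (3/25)·(-32)
     = -389/25 ≈ -15.56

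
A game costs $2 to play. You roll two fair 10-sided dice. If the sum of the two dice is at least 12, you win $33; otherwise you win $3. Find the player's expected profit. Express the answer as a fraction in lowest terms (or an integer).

E[payout] = (11/20)·3 + (9/20)·33 = 33/2
Expected profit = 33/2 − 2 = 29/2

29/2 dollars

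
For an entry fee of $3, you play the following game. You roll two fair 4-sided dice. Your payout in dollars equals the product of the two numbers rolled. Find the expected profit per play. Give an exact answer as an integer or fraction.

13/4 dollars

Distribution of the product of the two numbers rolled: 1 w.p. 1/16, 2 w.p. 1/8, 3 w.p. 1/8, 4 w.p. 3/16, 6 w.p. 1/8, 8 w.p. 1/8, …
E[payout] = (1/16)·1 + (1/8)·2 + (1/8)·3 + (3/16)·4 + (1/8)·6 + (1/8)·8 + (1/16)·9 + (1/8)·12 + (1/16)·16 = 25/4
Expected profit = 25/4 − 3 = 13/4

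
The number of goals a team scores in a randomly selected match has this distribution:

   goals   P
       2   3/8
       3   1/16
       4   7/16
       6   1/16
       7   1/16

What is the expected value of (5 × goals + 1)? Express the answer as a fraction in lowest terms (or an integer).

E[5x+1] = (3/8)·11 + (1/16)·16 + (7/16)·21 + (1/16)·31 + (1/16)·36
     = 37/2

37/2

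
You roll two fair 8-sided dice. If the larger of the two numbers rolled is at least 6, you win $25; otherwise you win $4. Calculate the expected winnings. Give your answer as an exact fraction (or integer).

1075/64 dollars

E[payout] = (25/64)·4 + (39/64)·25 = 1075/64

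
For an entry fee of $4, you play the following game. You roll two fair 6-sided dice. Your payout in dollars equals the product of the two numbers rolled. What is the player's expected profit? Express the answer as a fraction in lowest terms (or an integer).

Distribution of the product of the two numbers rolled: 1 w.p. 1/36, 2 w.p. 1/18, 3 w.p. 1/18, 4 w.p. 1/12, 5 w.p. 1/18, 6 w.p. 1/9, …
E[payout] = (1/36)·1 + (1/18)·2 + (1/18)·3 + (1/12)·4 + (1/18)·5 + (1/9)·6 + (1/18)·8 + (1/36)·9 + (1/18)·10 + (1/9)·12 + (1/18)·15 + (1/36)·16 + (1/18)·18 + (1/18)·20 + (1/18)·24 + (1/36)·25 + (1/18)·30 + (1/36)·36 = 49/4
Expected profit = 49/4 − 4 = 33/4

33/4 dollars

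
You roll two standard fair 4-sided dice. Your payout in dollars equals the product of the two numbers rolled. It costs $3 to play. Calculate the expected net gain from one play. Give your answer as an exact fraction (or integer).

Distribution of the product of the two numbers rolled: 1 w.p. 1/16, 2 w.p. 1/8, 3 w.p. 1/8, 4 w.p. 3/16, 6 w.p. 1/8, 8 w.p. 1/8, …
E[payout] = (1/16)·1 + (1/8)·2 + (1/8)·3 + (3/16)·4 + (1/8)·6 + (1/8)·8 + (1/16)·9 + (1/8)·12 + (1/16)·16 = 25/4
Expected profit = 25/4 − 3 = 13/4

13/4 dollars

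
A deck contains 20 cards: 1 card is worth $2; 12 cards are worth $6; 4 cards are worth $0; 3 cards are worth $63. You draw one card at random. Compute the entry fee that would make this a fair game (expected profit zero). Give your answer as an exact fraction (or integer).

263/20 dollars

E[payout] = (1/20)·2 + (12/20)·6 + (4/20)·0 + (3/20)·63 = 263/20
Fair fee = E[payout] = 263/20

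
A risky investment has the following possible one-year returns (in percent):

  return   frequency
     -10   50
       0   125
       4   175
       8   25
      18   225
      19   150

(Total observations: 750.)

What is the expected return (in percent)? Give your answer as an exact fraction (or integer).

146/15

Total = 750, so P(return=-10) = 50/750, etc.
E[X] = (1/15)·(-10) + (1/6)·0 + (7/30)·4 + (1/30)·8 + (3/10)·18 + (1/5)·19
     = 146/15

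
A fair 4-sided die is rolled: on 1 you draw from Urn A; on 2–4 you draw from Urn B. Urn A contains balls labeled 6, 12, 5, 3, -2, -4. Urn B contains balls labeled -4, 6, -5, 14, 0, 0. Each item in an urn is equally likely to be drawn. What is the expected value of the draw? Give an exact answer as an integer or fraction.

53/24

E[X | Urn A] = (6 + 12 + 5 + 3 − 2 − 4)/6 = 10/3
E[X | Urn B] = (-4 + 6 − 5 + 14 + 0 + 0)/6 = 11/6
E[X] = (1/4)·10/3 + (3/4)·11/6 = 53/24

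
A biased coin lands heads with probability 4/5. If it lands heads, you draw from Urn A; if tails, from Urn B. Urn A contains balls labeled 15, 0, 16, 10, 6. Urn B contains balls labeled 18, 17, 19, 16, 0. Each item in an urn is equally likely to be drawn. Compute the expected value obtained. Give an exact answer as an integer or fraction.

E[X | Urn A] = (15 + 0 + 16 + 10 + 6)/5 = 47/5
E[X | Urn B] = (18 + 17 + 19 + 16 + 0)/5 = 14
E[X] = (4/5)·47/5 + (1/5)·14 = 258/25

258/25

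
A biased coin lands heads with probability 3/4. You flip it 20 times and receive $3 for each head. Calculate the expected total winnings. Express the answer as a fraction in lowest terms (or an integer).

$45

E[#heads] = 20·3/4 = 15 (linearity over flips).
E[winnings] = 3·15 = 45.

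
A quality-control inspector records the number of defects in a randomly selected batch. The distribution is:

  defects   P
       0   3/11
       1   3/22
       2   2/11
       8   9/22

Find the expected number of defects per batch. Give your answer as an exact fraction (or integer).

83/22

E[X] = (3/11)·0 + (3/22)·1 + (2/11)·2 + (9/22)·8
     = 83/22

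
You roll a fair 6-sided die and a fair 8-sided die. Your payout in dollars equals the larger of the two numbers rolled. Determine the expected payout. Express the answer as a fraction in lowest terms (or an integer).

Distribution of the larger of the two numbers rolled: 1 w.p. 1/48, 2 w.p. 1/16, 3 w.p. 5/48, 4 w.p. 7/48, 5 w.p. 3/16, 6 w.p. 11/48, …
E[payout] = (1/48)·1 + (1/16)·2 + (5/48)·3 + (7/48)·4 + (3/16)·5 + (11/48)·6 + (1/8)·7 + (1/8)·8 = 251/48

251/48 dollars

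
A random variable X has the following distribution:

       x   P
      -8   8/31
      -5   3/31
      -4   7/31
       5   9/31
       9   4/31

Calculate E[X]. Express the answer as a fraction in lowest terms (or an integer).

-26/31

E[X] = (8/31)·(-8) + (3/31)·(-5) + (7/31)·(-4) + (9/31)·5 + (4/31)·9
     = -26/31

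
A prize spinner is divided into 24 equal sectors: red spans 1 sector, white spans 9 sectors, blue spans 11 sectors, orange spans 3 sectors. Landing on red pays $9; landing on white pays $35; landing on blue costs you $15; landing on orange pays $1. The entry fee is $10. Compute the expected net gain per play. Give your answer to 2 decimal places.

-$3.25

E[payout] = (1/24)·9 + (9/24)·35 + (11/24)·(-15) + (3/24)·1 = 27/4
Expected profit = 27/4 − 10 = -13/4 ≈ -$3.25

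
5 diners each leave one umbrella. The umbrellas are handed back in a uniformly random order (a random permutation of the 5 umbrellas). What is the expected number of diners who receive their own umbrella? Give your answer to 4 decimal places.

Let Xᵢ = 1 if person i gets their own umbrella. For each i, P(Xᵢ=1) = 1/5.
By linearity of expectation, E[X₁+…+X_5] = 5·(1/5) = 1.
≈ 1.0000

1.0000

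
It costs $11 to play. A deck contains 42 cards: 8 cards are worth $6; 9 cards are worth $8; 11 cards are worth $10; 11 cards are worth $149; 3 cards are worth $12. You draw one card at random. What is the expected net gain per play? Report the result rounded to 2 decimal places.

E[payout] = (8/42)·6 + (9/42)·8 + (11/42)·10 + (11/42)·149 + (3/42)·12 = 635/14
Expected profit = 635/14 − 11 = 481/14 ≈ $34.36

$34.36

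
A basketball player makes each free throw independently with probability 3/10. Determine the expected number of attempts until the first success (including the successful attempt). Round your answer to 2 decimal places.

For a geometric distribution, E[trials] = 1/p = 1/(3/10) = 10/3.
≈ 3.33

3.33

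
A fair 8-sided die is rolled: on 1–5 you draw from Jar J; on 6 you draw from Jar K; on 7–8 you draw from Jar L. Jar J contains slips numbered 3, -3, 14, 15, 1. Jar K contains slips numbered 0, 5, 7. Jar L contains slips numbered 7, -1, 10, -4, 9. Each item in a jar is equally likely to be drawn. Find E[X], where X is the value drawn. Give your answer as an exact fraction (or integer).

53/10

E[X | Jar J] = (3 − 3 + 14 + 15 + 1)/5 = 6
E[X | Jar K] = (0 + 5 + 7)/3 = 4
E[X | Jar L] = (7 − 1 + 10 − 4 + 9)/5 = 21/5
E[X] = (5/8)·6 + (1/8)·4 + (1/4)·21/5 = 53/10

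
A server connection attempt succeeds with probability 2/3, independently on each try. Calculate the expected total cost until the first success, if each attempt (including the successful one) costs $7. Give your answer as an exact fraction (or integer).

21/2 dollars

E[#attempts] = 1/p = 3/2; E[cost] = 7·3/2 = 21/2.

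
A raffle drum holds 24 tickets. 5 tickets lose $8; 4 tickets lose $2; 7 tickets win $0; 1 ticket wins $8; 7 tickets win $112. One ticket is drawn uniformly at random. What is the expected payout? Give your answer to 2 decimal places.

$31.00

E[payout] = (5/24)·(-8) + (4/24)·(-2) + (7/24)·0 + (1/24)·8 + (7/24)·112 = 31
≈ $31.00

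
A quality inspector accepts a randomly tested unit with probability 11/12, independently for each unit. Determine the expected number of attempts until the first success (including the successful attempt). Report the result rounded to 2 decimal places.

For a geometric distribution, E[trials] = 1/p = 1/(11/12) = 12/11.
≈ 1.09

1.09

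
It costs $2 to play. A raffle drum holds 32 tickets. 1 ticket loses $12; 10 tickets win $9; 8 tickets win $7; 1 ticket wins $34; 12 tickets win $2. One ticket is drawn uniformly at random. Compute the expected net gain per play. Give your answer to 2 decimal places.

$4.00

E[payout] = (1/32)·(-12) + (10/32)·9 + (8/32)·7 + (1/32)·34 + (12/32)·2 = 6
Expected profit = 6 − 2 = 4 ≈ $4.00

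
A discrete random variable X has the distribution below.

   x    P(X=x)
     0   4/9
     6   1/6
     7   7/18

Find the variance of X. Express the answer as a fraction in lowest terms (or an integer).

3629/324

E[X] = (4/9)·0 + (1/6)·6 + (7/18)·7 = 67/18
E[X²] = (4/9)·0 + (1/6)·36 + (7/18)·49 = 451/18
Var(X) = 451/18 − (67/18)² = 3629/324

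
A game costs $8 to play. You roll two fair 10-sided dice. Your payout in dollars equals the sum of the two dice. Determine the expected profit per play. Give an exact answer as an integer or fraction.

Distribution of the sum of the two dice: 2 w.p. 1/100, 3 w.p. 1/50, 4 w.p. 3/100, 5 w.p. 1/25, 6 w.p. 1/20, 7 w.p. 3/50, …
E[payout] = (1/100)·2 + (1/50)·3 + (3/100)·4 + (1/25)·5 + (1/20)·6 + (3/50)·7 + (7/100)·8 + (2/25)·9 + (9/100)·10 + (1/10)·11 + (9/100)·12 + (2/25)·13 + (7/100)·14 + (3/50)·15 + (1/20)·16 + (1/25)·17 + (3/100)·18 + (1/50)·19 + (1/100)·20 = 11
Expected profit = 11 − 8 = 3

$3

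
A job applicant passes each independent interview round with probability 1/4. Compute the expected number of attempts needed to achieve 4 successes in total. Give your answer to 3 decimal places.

By linearity (sum of 4 independent geometric waits), E[trials] = 4/p = 4/(1/4) = 16.
≈ 16.000

16.000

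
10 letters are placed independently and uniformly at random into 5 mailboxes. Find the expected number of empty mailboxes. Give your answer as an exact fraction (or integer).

Let Xⱼ=1 if mailbox j is empty. P(Xⱼ=1) = ((5-1)/5)^10 = 1048576/9765625.
By linearity, E[#empty] = 5·1048576/9765625 = 1048576/1953125.

1048576/1953125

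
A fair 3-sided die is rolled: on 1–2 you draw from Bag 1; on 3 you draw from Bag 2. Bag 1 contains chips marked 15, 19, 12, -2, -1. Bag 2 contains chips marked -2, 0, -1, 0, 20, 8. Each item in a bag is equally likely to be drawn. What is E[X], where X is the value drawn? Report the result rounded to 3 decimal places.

7.122

E[X | Bag 1] = (15 + 19 + 12 − 2 − 1)/5 = 43/5
E[X | Bag 2] = (-2 + 0 − 1 + 0 + 20 + 8)/6 = 25/6
E[X] = (2/3)·43/5 + (1/3)·25/6 = 641/90 ≈ 7.122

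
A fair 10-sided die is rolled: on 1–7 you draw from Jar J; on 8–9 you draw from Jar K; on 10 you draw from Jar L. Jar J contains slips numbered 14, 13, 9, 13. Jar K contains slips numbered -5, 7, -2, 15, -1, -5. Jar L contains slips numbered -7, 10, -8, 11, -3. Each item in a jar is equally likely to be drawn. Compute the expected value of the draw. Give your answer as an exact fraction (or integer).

1787/200

E[X | Jar J] = (14 + 13 + 9 + 13)/4 = 49/4
E[X | Jar K] = (-5 + 7 − 2 + 15 − 1 − 5)/6 = 3/2
E[X | Jar L] = (-7 + 10 − 8 + 11 − 3)/5 = 3/5
E[X] = (7/10)·49/4 + (1/5)·3/2 + (1/10)·3/5 = 1787/200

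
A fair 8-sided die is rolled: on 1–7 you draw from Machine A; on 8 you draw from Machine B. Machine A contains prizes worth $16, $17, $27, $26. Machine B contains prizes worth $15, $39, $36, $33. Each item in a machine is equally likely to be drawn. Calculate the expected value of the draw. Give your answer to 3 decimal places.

E[X | Machine A] = (16 + 17 + 27 + 26)/4 = 43/2
E[X | Machine B] = (15 + 39 + 36 + 33)/4 = 123/4
E[X] = (7/8)·43/2 + (1/8)·123/4 = 725/32 ≈ 22.656

$22.656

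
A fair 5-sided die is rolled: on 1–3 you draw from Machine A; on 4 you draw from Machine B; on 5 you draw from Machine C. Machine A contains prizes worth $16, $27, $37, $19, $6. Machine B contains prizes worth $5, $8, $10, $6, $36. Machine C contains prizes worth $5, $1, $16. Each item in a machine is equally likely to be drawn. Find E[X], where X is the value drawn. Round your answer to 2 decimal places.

E[X | Machine A] = (16 + 27 + 37 + 19 + 6)/5 = 21
E[X | Machine B] = (5 + 8 + 10 + 6 + 36)/5 = 13
E[X | Machine C] = (5 + 1 + 16)/3 = 22/3
E[X] = (3/5)·21 + (1/5)·13 + (1/5)·22/3 = 50/3 ≈ 16.67

$16.67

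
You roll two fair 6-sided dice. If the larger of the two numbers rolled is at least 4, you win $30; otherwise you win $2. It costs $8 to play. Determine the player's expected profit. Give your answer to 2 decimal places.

E[payout] = (1/4)·2 + (3/4)·30 = 23
Expected profit = 23 − 8 = 15 ≈ $15.00

$15.00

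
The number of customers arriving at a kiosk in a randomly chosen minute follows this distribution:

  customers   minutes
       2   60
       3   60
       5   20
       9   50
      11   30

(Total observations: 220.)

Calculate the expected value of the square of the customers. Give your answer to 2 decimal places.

Total = 220, so P(customers=2) = 60/220, etc.
E[X²] = (3/11)·4 + (3/11)·9 + (1/11)·25 + (5/22)·81 + (3/22)·121
     = 448/11 ≈ 40.73

40.73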